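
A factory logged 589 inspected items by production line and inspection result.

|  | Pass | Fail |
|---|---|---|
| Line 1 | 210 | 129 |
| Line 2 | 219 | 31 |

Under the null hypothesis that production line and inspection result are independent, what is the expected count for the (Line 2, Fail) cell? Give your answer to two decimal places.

67.91

Row total (Line 2) = 250; column total (Fail) = 160; grand total N = 589.
Expected count = (row total × column total) / N = 250 × 160 / 589 = 67.91.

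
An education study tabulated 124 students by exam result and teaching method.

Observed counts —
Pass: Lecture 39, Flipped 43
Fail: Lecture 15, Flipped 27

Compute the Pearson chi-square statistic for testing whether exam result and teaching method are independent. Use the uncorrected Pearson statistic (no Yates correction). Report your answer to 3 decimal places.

1.586

Row totals: 82, 42. Column totals: 54, 70. Grand total N = 124.
Expected counts (row total × column total / N):
  Pass, Lecture: 82×54/124 = 35.7097
  Pass, Flipped: 82×70/124 = 46.2903
  Fail, Lecture: 42×54/124 = 18.2903
  Fail, Flipped: 42×70/124 = 23.7097
Contributions (O − E)²/E:
  (39 − 35.7097)²/35.7097 = 0.3032
  (43 − 46.2903)²/46.2903 = 0.2339
  (15 − 18.2903)²/18.2903 = 0.5919
  (27 − 23.7097)²/23.7097 = 0.4566
χ² = 0.3032 + 0.2339 + 0.5919 + 0.4566 = 1.586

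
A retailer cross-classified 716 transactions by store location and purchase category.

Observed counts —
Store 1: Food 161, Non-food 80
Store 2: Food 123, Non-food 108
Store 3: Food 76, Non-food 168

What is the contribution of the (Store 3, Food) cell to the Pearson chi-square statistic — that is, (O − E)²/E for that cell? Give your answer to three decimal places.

17.763

Row total (Store 3) = 244; column total (Food) = 360; N = 716.
Expected count E = 244 × 360 / 716 = 122.6816.
Contribution = (O − E)²/E = (76 − 122.6816)² / 122.6816 = 17.763.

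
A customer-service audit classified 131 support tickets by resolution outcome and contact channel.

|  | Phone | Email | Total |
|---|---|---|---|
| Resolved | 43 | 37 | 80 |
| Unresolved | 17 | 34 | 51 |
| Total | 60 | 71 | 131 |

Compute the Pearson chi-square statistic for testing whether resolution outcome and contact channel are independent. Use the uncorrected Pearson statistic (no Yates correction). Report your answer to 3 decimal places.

5.230

Grand total N = 131.
Expected counts (row total × column total / N):
  Resolved, Phone: 80×60/131 = 36.6412
  Resolved, Email: 80×71/131 = 43.3588
  Unresolved, Phone: 51×60/131 = 23.3588
  Unresolved, Email: 51×71/131 = 27.6412
Contributions (O − E)²/E:
  (43 − 36.6412)²/36.6412 = 1.1035
  (37 − 43.3588)²/43.3588 = 0.9326
  (17 − 23.3588)²/23.3588 = 1.7310
  (34 − 27.6412)²/27.6412 = 1.4628
χ² = 1.1035 + 0.9326 + 1.7310 + 1.4628 = 5.230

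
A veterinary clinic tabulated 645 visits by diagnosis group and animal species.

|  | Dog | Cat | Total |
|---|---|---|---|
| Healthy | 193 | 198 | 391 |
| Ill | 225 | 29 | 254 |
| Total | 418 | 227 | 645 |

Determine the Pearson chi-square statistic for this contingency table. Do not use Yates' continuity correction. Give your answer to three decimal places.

103.855

Grand total N = 645.
Expected counts (row total × column total / N):
  Healthy, Dog: 391×418/645 = 253.3922
  Healthy, Cat: 391×227/645 = 137.6078
  Ill, Dog: 254×418/645 = 164.6078
  Ill, Cat: 254×227/645 = 89.3922
Contributions (O − E)²/E:
  (193 − 253.3922)²/253.3922 = 14.3936
  (198 − 137.6078)²/137.6078 = 26.5044
  (225 − 164.6078)²/164.6078 = 22.1570
  (29 − 89.3922)²/89.3922 = 40.8002
χ² = 14.3936 + 26.5044 + 22.1570 + 40.8002 = 103.855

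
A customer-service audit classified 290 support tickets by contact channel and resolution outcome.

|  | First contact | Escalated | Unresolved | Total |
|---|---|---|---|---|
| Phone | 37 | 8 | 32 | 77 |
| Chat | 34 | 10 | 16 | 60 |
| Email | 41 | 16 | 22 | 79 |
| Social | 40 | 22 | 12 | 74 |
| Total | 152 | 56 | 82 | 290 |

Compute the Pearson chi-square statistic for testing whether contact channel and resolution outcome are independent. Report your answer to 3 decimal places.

16.786

Grand total N = 290.
Expected counts (row total × column total / N):
  Phone, First contact: 77×152/290 = 40.35862
  Phone, Escalated: 77×56/290 = 14.86897
  Phone, Unresolved: 77×82/290 = 21.77241
  Chat, First contact: 60×152/290 = 31.44828
  Chat, Escalated: 60×56/290 = 11.58621
  Chat, Unresolved: 60×82/290 = 16.96552
  Email, First contact: 79×152/290 = 41.40690
  Email, Escalated: 79×56/290 = 15.25517
  Email, Unresolved: 79×82/290 = 22.33793
  Social, First contact: 74×152/290 = 38.78621
  Social, Escalated: 74×56/290 = 14.28966
  Social, Unresolved: 74×82/290 = 20.92414
Contributions (O − E)²/E:
  (37 − 40.35862)²/40.35862 = 0.2795
  (8 − 14.86897)²/14.86897 = 3.1732
  (32 − 21.77241)²/21.77241 = 4.8044
  (34 − 31.44828)²/31.44828 = 0.2070
  (10 − 11.58621)²/11.58621 = 0.2172
  (16 − 16.96552)²/16.96552 = 0.0549
  (41 − 41.40690)²/41.40690 = 0.0040
  (16 − 15.25517)²/15.25517 = 0.0364
  (22 − 22.33793)²/22.33793 = 0.0051
  (40 − 38.78621)²/38.78621 = 0.0380
  (22 − 14.28966)²/14.28966 = 4.1603
  (12 − 20.92414)²/20.92414 = 3.8061
χ² = 0.2795 + 3.1732 + 4.8044 + 0.2070 + 0.2172 + 0.0549 + 0.0040 + 0.0364 + 0.0051 + 0.0380 + 4.1603 + 3.8061 = 16.786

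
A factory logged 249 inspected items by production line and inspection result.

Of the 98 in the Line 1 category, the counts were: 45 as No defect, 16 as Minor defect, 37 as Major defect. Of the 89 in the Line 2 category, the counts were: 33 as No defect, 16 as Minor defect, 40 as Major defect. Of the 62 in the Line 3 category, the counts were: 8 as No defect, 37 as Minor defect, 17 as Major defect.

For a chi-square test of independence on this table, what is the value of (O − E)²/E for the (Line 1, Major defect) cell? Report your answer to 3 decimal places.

Row total (Line 1) = 98; column total (Major defect) = 94; N = 249.
Expected count E = 98 × 94 / 249 = 36.9960.
Contribution = (O − E)²/E = (37 − 36.9960)² / 36.9960 = 0.000.

0.000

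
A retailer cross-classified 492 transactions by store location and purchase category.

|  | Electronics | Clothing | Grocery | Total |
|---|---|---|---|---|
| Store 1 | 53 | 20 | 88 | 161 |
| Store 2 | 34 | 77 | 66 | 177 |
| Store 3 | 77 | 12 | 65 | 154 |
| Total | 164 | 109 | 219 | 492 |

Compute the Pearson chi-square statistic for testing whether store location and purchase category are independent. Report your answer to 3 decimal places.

Grand total N = 492.
Expected counts (row total × column total / N):
  Store 1, Electronics: 161×164/492 = 53.66667
  Store 1, Clothing: 161×109/492 = 35.66870
  Store 1, Grocery: 161×219/492 = 71.66463
  Store 2, Electronics: 177×164/492 = 59.00000
  Store 2, Clothing: 177×109/492 = 39.21341
  Store 2, Grocery: 177×219/492 = 78.78659
  Store 3, Electronics: 154×164/492 = 51.33333
  Store 3, Clothing: 154×109/492 = 34.11789
  Store 3, Grocery: 154×219/492 = 68.54878
Contributions (O − E)²/E:
  (53 − 53.66667)²/53.66667 = 0.0083
  (20 − 35.66870)²/35.66870 = 6.8830
  (88 − 71.66463)²/71.66463 = 3.7235
  (34 − 59.00000)²/59.00000 = 10.5932
  (77 − 39.21341)²/39.21341 = 36.4117
  (66 − 78.78659)²/78.78659 = 2.0752
  (77 − 51.33333)²/51.33333 = 12.8333
  (12 − 34.11789)²/34.11789 = 14.3385
  (65 − 68.54878)²/68.54878 = 0.1837
χ² = 0.0083 + 6.8830 + 3.7235 + 10.5932 + 36.4117 + 2.0752 + 12.8333 + 14.3385 + 0.1837 = 87.050

87.050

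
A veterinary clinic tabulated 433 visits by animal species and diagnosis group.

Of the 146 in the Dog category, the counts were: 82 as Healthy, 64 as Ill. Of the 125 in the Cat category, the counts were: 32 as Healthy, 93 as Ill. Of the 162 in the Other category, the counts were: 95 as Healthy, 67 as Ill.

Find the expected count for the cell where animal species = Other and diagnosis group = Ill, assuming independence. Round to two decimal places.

Row total (Other) = 162; column total (Ill) = 224; grand total N = 433.
Expected count = (row total × column total) / N = 162 × 224 / 433 = 83.81.

83.81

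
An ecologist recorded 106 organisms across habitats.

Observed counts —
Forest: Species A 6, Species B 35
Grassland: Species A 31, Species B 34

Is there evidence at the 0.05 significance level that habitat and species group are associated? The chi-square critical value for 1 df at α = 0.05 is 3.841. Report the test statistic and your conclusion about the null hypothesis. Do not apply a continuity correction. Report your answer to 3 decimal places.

12.092; reject H₀

Row totals: 41, 65. Column totals: 37, 69. Grand total N = 106.
Expected counts (row total × column total / N):
  Forest, Species A: 41×37/106 = 14.3113
  Forest, Species B: 41×69/106 = 26.6887
  Grassland, Species A: 65×37/106 = 22.6887
  Grassland, Species B: 65×69/106 = 42.3113
Contributions (O − E)²/E:
  (6 − 14.3113)²/14.3113 = 4.8268
  (35 − 26.6887)²/26.6887 = 2.5883
  (31 − 22.6887)²/22.6887 = 3.0446
  (34 − 42.3113)²/42.3113 = 1.6326
χ² = 4.8268 + 2.5883 + 3.0446 + 1.6326 = 12.092
df = (2−1)(2−1) = 1. Since 12.092 > 3.841, reject the null hypothesis of independence at α = 0.05.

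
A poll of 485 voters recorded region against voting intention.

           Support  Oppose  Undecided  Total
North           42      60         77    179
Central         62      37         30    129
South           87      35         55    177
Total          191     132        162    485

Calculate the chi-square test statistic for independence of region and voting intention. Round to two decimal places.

33.81

Grand total N = 485.
Expected counts (row total × column total / N):
  North, Support: 179×191/485 = 70.493
  North, Oppose: 179×132/485 = 48.718
  North, Undecided: 179×162/485 = 59.790
  Central, Support: 129×191/485 = 50.802
  Central, Oppose: 129×132/485 = 35.109
  Central, Undecided: 129×162/485 = 43.089
  South, Support: 177×191/485 = 69.705
  South, Oppose: 177×132/485 = 48.173
  South, Undecided: 177×162/485 = 59.122
Contributions (O − E)²/E:
  (42 − 70.493)²/70.493 = 11.5168
  (60 − 48.718)²/48.718 = 2.6127
  (77 − 59.790)²/59.790 = 4.9537
  (62 − 50.802)²/50.802 = 2.4683
  (37 − 35.109)²/35.109 = 0.1019
  (30 − 43.089)²/43.089 = 3.9760
  (87 − 69.705)²/69.705 = 4.2912
  (35 − 48.173)²/48.173 = 3.6022
  (55 − 59.122)²/59.122 = 0.2874
χ² = 11.5168 + 2.6127 + 4.9537 + 2.4683 + 0.1019 + 3.9760 + 4.2912 + 3.6022 + 0.2874 = 33.81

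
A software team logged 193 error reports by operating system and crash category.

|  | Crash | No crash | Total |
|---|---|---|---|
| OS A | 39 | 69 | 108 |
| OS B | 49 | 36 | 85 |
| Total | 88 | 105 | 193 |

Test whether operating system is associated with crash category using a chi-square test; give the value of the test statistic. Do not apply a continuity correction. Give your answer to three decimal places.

8.893

Grand total N = 193.
Expected counts (row total × column total / N):
  OS A, Crash: 108×88/193 = 49.2435
  OS A, No crash: 108×105/193 = 58.7565
  OS B, Crash: 85×88/193 = 38.7565
  OS B, No crash: 85×105/193 = 46.2435
Contributions (O − E)²/E:
  (39 − 49.2435)²/49.2435 = 2.1308
  (69 − 58.7565)²/58.7565 = 1.7858
  (49 − 38.7565)²/38.7565 = 2.7074
  (36 − 46.2435)²/46.2435 = 2.2691
χ² = 2.1308 + 1.7858 + 2.7074 + 2.2691 = 8.893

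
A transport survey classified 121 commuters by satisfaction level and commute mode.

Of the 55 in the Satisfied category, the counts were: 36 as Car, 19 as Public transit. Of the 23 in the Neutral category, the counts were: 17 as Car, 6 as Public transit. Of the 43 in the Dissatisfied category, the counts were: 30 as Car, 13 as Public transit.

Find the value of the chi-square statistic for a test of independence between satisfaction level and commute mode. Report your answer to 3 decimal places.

Row totals: 55, 23, 43. Column totals: 83, 38. Grand total N = 121.
Expected counts (row total × column total / N):
  Satisfied, Car: 55×83/121 = 37.7273
  Satisfied, Public transit: 55×38/121 = 17.2727
  Neutral, Car: 23×83/121 = 15.7769
  Neutral, Public transit: 23×38/121 = 7.2231
  Dissatisfied, Car: 43×83/121 = 29.4959
  Dissatisfied, Public transit: 43×38/121 = 13.5041
Contributions (O − E)²/E:
  (36 − 37.7273)²/37.7273 = 0.0791
  (19 − 17.2727)²/17.2727 = 0.1727
  (17 − 15.7769)²/15.7769 = 0.0948
  (6 − 7.2231)²/7.2231 = 0.2071
  (30 − 29.4959)²/29.4959 = 0.0086
  (13 − 13.5041)²/13.5041 = 0.0188
χ² = 0.0791 + 0.1727 + 0.0948 + 0.2071 + 0.0086 + 0.0188 = 0.581

0.581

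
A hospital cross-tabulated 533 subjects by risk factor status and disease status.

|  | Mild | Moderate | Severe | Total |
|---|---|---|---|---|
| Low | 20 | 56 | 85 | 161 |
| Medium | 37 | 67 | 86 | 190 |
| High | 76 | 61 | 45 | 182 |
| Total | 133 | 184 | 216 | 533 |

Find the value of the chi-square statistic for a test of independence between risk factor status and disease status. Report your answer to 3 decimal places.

Grand total N = 533.
Expected counts (row total × column total / N):
  Low, Mild: 161×133/533 = 40.1745
  Low, Moderate: 161×184/533 = 55.5797
  Low, Severe: 161×216/533 = 65.2458
  Medium, Mild: 190×133/533 = 47.4109
  Medium, Moderate: 190×184/533 = 65.5910
  Medium, Severe: 190×216/533 = 76.9981
  High, Mild: 182×133/533 = 45.4146
  High, Moderate: 182×184/533 = 62.8293
  High, Severe: 182×216/533 = 73.7561
Contributions (O − E)²/E:
  (20 − 40.1745)²/40.1745 = 10.1311
  (56 − 55.5797)²/55.5797 = 0.0032
  (85 − 65.2458)²/65.2458 = 5.9809
  (37 − 47.4109)²/47.4109 = 2.2861
  (67 − 65.5910)²/65.5910 = 0.0303
  (86 − 76.9981)²/76.9981 = 1.0524
  (76 − 45.4146)²/45.4146 = 20.5984
  (61 − 62.8293)²/62.8293 = 0.0533
  (45 − 73.7561)²/73.7561 = 11.2115
χ² = 10.1311 + 0.0032 + 5.9809 + 2.2861 + 0.0303 + 1.0524 + 20.5984 + 0.0533 + 11.2115 = 51.347

51.347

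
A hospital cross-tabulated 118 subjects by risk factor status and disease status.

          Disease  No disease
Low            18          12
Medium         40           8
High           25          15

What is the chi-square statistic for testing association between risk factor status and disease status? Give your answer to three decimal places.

6.600

Row totals: 30, 48, 40. Column totals: 83, 35. Grand total N = 118.
Expected counts (row total × column total / N):
  Low, Disease: 30×83/118 = 21.1017
  Low, No disease: 30×35/118 = 8.8983
  Medium, Disease: 48×83/118 = 33.7627
  Medium, No disease: 48×35/118 = 14.2373
  High, Disease: 40×83/118 = 28.1356
  High, No disease: 40×35/118 = 11.8644
Contributions (O − E)²/E:
  (18 − 21.1017)²/21.1017 = 0.4559
  (12 − 8.8983)²/8.8983 = 1.0812
  (40 − 33.7627)²/33.7627 = 1.1523
  (8 − 14.2373)²/14.2373 = 2.7325
  (25 − 28.1356)²/28.1356 = 0.3495
  (15 − 11.8644)²/11.8644 = 0.8287
χ² = 0.4559 + 1.0812 + 1.1523 + 2.7325 + 0.3495 + 0.8287 = 6.600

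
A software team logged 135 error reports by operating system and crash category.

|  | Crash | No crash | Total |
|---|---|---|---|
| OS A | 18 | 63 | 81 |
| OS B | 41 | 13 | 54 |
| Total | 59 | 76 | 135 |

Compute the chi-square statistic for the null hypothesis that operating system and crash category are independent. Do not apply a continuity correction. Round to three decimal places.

37.980

Grand total N = 135.
Expected counts (row total × column total / N):
  OS A, Crash: 81×59/135 = 35.4000
  OS A, No crash: 81×76/135 = 45.6000
  OS B, Crash: 54×59/135 = 23.6000
  OS B, No crash: 54×76/135 = 30.4000
Contributions (O − E)²/E:
  (18 − 35.4000)²/35.4000 = 8.5525
  (63 − 45.6000)²/45.6000 = 6.6395
  (41 − 23.6000)²/23.6000 = 12.8288
  (13 − 30.4000)²/30.4000 = 9.9592
χ² = 8.5525 + 6.6395 + 12.8288 + 9.9592 = 37.980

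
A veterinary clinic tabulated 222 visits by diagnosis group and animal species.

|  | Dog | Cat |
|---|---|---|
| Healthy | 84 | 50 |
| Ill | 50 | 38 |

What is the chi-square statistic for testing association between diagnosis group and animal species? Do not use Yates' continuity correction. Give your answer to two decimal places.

Row totals: 134, 88. Column totals: 134, 88. Grand total N = 222.
Expected counts (row total × column total / N):
  Healthy, Dog: 134×134/222 = 80.883
  Healthy, Cat: 134×88/222 = 53.117
  Ill, Dog: 88×134/222 = 53.117
  Ill, Cat: 88×88/222 = 34.883
Contributions (O − E)²/E:
  (84 − 80.883)²/80.883 = 0.1201
  (50 − 53.117)²/53.117 = 0.1829
  (50 − 53.117)²/53.117 = 0.1829
  (38 − 34.883)²/34.883 = 0.2785
χ² = 0.1201 + 0.1829 + 0.1829 + 0.2785 = 0.76

0.76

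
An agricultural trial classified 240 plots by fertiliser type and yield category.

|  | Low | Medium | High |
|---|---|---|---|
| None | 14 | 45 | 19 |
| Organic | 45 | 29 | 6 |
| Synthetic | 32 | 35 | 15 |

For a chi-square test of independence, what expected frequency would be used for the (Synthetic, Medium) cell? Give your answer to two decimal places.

37.24

Row total (Synthetic) = 82; column total (Medium) = 109; grand total N = 240.
Expected count = (row total × column total) / N = 82 × 109 / 240 = 37.24.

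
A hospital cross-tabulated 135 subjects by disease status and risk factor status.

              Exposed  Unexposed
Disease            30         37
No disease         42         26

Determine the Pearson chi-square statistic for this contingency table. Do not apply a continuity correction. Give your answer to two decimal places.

Row totals: 67, 68. Column totals: 72, 63. Grand total N = 135.
Expected counts (row total × column total / N):
  Disease, Exposed: 67×72/135 = 35.733
  Disease, Unexposed: 67×63/135 = 31.267
  No disease, Exposed: 68×72/135 = 36.267
  No disease, Unexposed: 68×63/135 = 31.733
Contributions (O − E)²/E:
  (30 − 35.733)²/35.733 = 0.9198
  (37 − 31.267)²/31.267 = 1.0512
  (42 − 36.267)²/36.267 = 0.9063
  (26 − 31.733)²/31.733 = 1.0357
χ² = 0.9198 + 1.0512 + 0.9063 + 1.0357 = 3.91

3.91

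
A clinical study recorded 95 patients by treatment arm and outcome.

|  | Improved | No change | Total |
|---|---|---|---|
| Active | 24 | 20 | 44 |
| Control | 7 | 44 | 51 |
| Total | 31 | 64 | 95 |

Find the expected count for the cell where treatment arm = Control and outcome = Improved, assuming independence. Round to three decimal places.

Row total (Control) = 51; column total (Improved) = 31; grand total N = 95.
Expected count = (row total × column total) / N = 51 × 31 / 95 = 16.642.

16.642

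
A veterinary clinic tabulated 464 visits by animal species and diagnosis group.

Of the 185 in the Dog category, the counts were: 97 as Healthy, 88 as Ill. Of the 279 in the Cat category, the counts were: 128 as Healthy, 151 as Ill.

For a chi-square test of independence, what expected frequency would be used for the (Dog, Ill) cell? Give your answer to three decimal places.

Row total (Dog) = 185; column total (Ill) = 239; grand total N = 464.
Expected count = (row total × column total) / N = 185 × 239 / 464 = 95.291.

95.291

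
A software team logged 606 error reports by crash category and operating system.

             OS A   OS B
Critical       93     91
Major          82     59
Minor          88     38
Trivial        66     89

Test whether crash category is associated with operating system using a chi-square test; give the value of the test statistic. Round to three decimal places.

22.733

Row totals: 184, 141, 126, 155. Column totals: 329, 277. Grand total N = 606.
Expected counts (row total × column total / N):
  Critical, OS A: 184×329/606 = 99.89439
  Critical, OS B: 184×277/606 = 84.10561
  Major, OS A: 141×329/606 = 76.54950
  Major, OS B: 141×277/606 = 64.45050
  Minor, OS A: 126×329/606 = 68.40594
  Minor, OS B: 126×277/606 = 57.59406
  Trivial, OS A: 155×329/606 = 84.15017
  Trivial, OS B: 155×277/606 = 70.84983
Contributions (O − E)²/E:
  (93 − 99.89439)²/99.89439 = 0.4758
  (91 − 84.10561)²/84.10561 = 0.5652
  (82 − 76.54950)²/76.54950 = 0.3881
  (59 − 64.45050)²/64.45050 = 0.4609
  (88 − 68.40594)²/68.40594 = 5.6125
  (38 − 57.59406)²/57.59406 = 6.6661
  (66 − 84.15017)²/84.15017 = 3.9148
  (89 − 70.84983)²/70.84983 = 4.6497
χ² = 0.4758 + 0.5652 + 0.3881 + 0.4609 + 5.6125 + 6.6661 + 3.9148 + 4.6497 = 22.733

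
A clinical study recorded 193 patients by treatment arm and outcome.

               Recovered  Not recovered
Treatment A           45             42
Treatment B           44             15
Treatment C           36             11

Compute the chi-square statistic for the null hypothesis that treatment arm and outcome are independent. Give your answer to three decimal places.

11.855

Row totals: 87, 59, 47. Column totals: 125, 68. Grand total N = 193.
Expected counts (row total × column total / N):
  Treatment A, Recovered: 87×125/193 = 56.34715
  Treatment A, Not recovered: 87×68/193 = 30.65285
  Treatment B, Recovered: 59×125/193 = 38.21244
  Treatment B, Not recovered: 59×68/193 = 20.78756
  Treatment C, Recovered: 47×125/193 = 30.44041
  Treatment C, Not recovered: 47×68/193 = 16.55959
Contributions (O − E)²/E:
  (45 − 56.34715)²/56.34715 = 2.2851
  (42 − 30.65285)²/30.65285 = 4.2005
  (44 − 38.21244)²/38.21244 = 0.8766
  (15 − 20.78756)²/20.78756 = 1.6113
  (36 − 30.44041)²/30.44041 = 1.0154
  (11 − 16.55959)²/16.55959 = 1.8665
χ² = 2.2851 + 4.2005 + 0.8766 + 1.6113 + 1.0154 + 1.8665 = 11.855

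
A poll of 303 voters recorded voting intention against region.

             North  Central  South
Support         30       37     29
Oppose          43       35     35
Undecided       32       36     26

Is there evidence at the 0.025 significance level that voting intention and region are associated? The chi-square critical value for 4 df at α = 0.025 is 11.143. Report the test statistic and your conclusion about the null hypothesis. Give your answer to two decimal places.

Row totals: 96, 113, 94. Column totals: 105, 108, 90. Grand total N = 303.
Expected counts (row total × column total / N):
  Support, North: 96×105/303 = 33.267
  Support, Central: 96×108/303 = 34.218
  Support, South: 96×90/303 = 28.515
  Oppose, North: 113×105/303 = 39.158
  Oppose, Central: 113×108/303 = 40.277
  Oppose, South: 113×90/303 = 33.564
  Undecided, North: 94×105/303 = 32.574
  Undecided, Central: 94×108/303 = 33.505
  Undecided, South: 94×90/303 = 27.921
Contributions (O − E)²/E:
  (30 − 33.267)²/33.267 = 0.3208
  (37 − 34.218)²/34.218 = 0.2262
  (29 − 28.515)²/28.515 = 0.0082
  (43 − 39.158)²/39.158 = 0.3770
  (35 − 40.277)²/40.277 = 0.6914
  (35 − 33.564)²/33.564 = 0.0614
  (32 − 32.574)²/32.574 = 0.0101
  (36 − 33.505)²/33.505 = 0.1858
  (26 − 27.921)²/27.921 = 0.1322
χ² = 0.3208 + 0.2262 + 0.0082 + 0.3770 + 0.6914 + 0.0614 + 0.0101 + 0.1858 + 0.1322 = 2.01
df = (3−1)(3−1) = 4. Since 2.01 < 11.143, fail to reject the null hypothesis of independence at α = 0.025.

2.01; fail to reject H₀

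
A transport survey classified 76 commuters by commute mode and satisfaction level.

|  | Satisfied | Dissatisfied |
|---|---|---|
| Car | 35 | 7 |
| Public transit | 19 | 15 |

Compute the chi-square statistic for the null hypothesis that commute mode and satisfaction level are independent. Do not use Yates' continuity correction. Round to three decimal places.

Row totals: 42, 34. Column totals: 54, 22. Grand total N = 76.
Expected counts (row total × column total / N):
  Car, Satisfied: 42×54/76 = 29.8421
  Car, Dissatisfied: 42×22/76 = 12.1579
  Public transit, Satisfied: 34×54/76 = 24.1579
  Public transit, Dissatisfied: 34×22/76 = 9.8421
Contributions (O − E)²/E:
  (35 − 29.8421)²/29.8421 = 0.8915
  (7 − 12.1579)²/12.1579 = 2.1882
  (19 − 24.1579)²/24.1579 = 1.1013
  (15 − 9.8421)²/9.8421 = 2.7031
χ² = 0.8915 + 2.1882 + 1.1013 + 2.7031 = 6.884

6.884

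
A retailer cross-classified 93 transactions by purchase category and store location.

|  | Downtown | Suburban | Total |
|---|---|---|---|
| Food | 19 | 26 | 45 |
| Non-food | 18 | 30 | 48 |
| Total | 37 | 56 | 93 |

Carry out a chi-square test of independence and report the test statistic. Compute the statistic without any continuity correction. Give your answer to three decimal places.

0.216

Grand total N = 93.
Expected counts (row total × column total / N):
  Food, Downtown: 45×37/93 = 17.9032
  Food, Suburban: 45×56/93 = 27.0968
  Non-food, Downtown: 48×37/93 = 19.0968
  Non-food, Suburban: 48×56/93 = 28.9032
Contributions (O − E)²/E:
  (19 − 17.9032)²/17.9032 = 0.0672
  (26 − 27.0968)²/27.0968 = 0.0444
  (18 − 19.0968)²/19.0968 = 0.0630
  (30 − 28.9032)²/28.9032 = 0.0416
χ² = 0.0672 + 0.0444 + 0.0630 + 0.0416 = 0.216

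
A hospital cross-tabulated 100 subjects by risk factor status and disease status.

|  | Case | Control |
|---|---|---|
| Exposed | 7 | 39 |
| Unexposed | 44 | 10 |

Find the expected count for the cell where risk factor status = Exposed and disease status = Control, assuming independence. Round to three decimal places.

Row total (Exposed) = 46; column total (Control) = 49; grand total N = 100.
Expected count = (row total × column total) / N = 46 × 49 / 100 = 22.540.

22.540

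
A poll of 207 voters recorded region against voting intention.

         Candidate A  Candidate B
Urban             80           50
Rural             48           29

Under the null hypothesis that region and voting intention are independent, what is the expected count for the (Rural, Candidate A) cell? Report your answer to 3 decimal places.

Row total (Rural) = 77; column total (Candidate A) = 128; grand total N = 207.
Expected count = (row total × column total) / N = 77 × 128 / 207 = 47.614.

47.614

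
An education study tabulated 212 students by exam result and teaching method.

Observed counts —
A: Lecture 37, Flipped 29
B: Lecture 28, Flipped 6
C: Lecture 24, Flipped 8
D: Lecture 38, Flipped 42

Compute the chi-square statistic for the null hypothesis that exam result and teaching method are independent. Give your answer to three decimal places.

15.700

Row totals: 66, 34, 32, 80. Column totals: 127, 85. Grand total N = 212.
Expected counts (row total × column total / N):
  A, Lecture: 66×127/212 = 39.5377
  A, Flipped: 66×85/212 = 26.4623
  B, Lecture: 34×127/212 = 20.3679
  B, Flipped: 34×85/212 = 13.6321
  C, Lecture: 32×127/212 = 19.1698
  C, Flipped: 32×85/212 = 12.8302
  D, Lecture: 80×127/212 = 47.9245
  D, Flipped: 80×85/212 = 32.0755
Contributions (O − E)²/E:
  (37 − 39.5377)²/39.5377 = 0.1629
  (29 − 26.4623)²/26.4623 = 0.2434
  (28 − 20.3679)²/20.3679 = 2.8598
  (6 − 13.6321)²/13.6321 = 4.2729
  (24 − 19.1698)²/19.1698 = 1.2171
  (8 − 12.8302)²/12.8302 = 1.8184
  (38 − 47.9245)²/47.9245 = 2.0552
  (42 − 32.0755)²/32.0755 = 3.0707
χ² = 0.1629 + 0.2434 + 2.8598 + 4.2729 + 1.2171 + 1.8184 + 2.0552 + 3.0707 = 15.700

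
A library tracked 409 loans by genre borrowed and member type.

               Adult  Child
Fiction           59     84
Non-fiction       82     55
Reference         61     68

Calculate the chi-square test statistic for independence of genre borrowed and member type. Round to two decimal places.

10.01

Row totals: 143, 137, 129. Column totals: 202, 207. Grand total N = 409.
Expected counts (row total × column total / N):
  Fiction, Adult: 143×202/409 = 70.626
  Fiction, Child: 143×207/409 = 72.374
  Non-fiction, Adult: 137×202/409 = 67.663
  Non-fiction, Child: 137×207/409 = 69.337
  Reference, Adult: 129×202/409 = 63.711
  Reference, Child: 129×207/409 = 65.289
Contributions (O − E)²/E:
  (59 − 70.626)²/70.626 = 1.9138
  (84 − 72.374)²/72.374 = 1.8676
  (82 − 67.663)²/67.663 = 3.0378
  (55 − 69.337)²/69.337 = 2.9645
  (61 − 63.711)²/63.711 = 0.1154
  (68 − 65.289)²/65.289 = 0.1126
χ² = 1.9138 + 1.8676 + 3.0378 + 2.9645 + 0.1154 + 0.1126 = 10.01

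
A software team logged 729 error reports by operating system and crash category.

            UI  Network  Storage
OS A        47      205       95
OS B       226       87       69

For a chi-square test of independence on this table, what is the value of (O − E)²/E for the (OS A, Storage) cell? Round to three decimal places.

3.675

Row total (OS A) = 347; column total (Storage) = 164; N = 729.
Expected count E = 347 × 164 / 729 = 78.0631.
Contribution = (O − E)²/E = (95 − 78.0631)² / 78.0631 = 3.675.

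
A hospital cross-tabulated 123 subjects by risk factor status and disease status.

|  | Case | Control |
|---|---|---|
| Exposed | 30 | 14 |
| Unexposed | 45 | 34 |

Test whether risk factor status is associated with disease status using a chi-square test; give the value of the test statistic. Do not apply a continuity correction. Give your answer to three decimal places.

Row totals: 44, 79. Column totals: 75, 48. Grand total N = 123.
Expected counts (row total × column total / N):
  Exposed, Case: 44×75/123 = 26.82927
  Exposed, Control: 44×48/123 = 17.17073
  Unexposed, Case: 79×75/123 = 48.17073
  Unexposed, Control: 79×48/123 = 30.82927
Contributions (O − E)²/E:
  (30 − 26.82927)²/26.82927 = 0.3747
  (14 − 17.17073)²/17.17073 = 0.5855
  (45 − 48.17073)²/48.17073 = 0.2087
  (34 − 30.82927)²/30.82927 = 0.3261
χ² = 0.3747 + 0.5855 + 0.2087 + 0.3261 = 1.495

1.495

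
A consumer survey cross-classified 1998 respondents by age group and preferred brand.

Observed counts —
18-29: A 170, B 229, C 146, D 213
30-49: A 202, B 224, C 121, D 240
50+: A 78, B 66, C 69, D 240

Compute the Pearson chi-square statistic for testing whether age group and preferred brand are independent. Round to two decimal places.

Row totals: 758, 787, 453. Column totals: 450, 519, 336, 693. Grand total N = 1998.
Expected counts (row total × column total / N):
  18-29, A: 758×450/1998 = 170.721
  18-29, B: 758×519/1998 = 196.898
  18-29, C: 758×336/1998 = 127.471
  18-29, D: 758×693/1998 = 262.910
  30-49, A: 787×450/1998 = 177.252
  30-49, B: 787×519/1998 = 204.431
  30-49, C: 787×336/1998 = 132.348
  30-49, D: 787×693/1998 = 272.968
  50+, A: 453×450/1998 = 102.027
  50+, B: 453×519/1998 = 117.671
  50+, C: 453×336/1998 = 76.180
  50+, D: 453×693/1998 = 157.122
Contributions (O − E)²/E:
  (170 − 170.721)²/170.721 = 0.0030
  (229 − 196.898)²/196.898 = 5.2339
  (146 − 127.471)²/127.471 = 2.6933
  (213 − 262.910)²/262.910 = 9.4748
  (202 − 177.252)²/177.252 = 3.4553
  (224 − 204.431)²/204.431 = 1.8732
  (121 − 132.348)²/132.348 = 0.9730
  (240 − 272.968)²/272.968 = 3.9817
  (78 − 102.027)²/102.027 = 5.6583
  (66 − 117.671)²/117.671 = 22.6895
  (69 − 76.180)²/76.180 = 0.6767
  (240 − 157.122)²/157.122 = 43.7161
χ² = 0.0030 + 5.2339 + 2.6933 + 9.4748 + 3.4553 + 1.8732 + 0.9730 + 3.9817 + 5.6583 + 22.6895 + 0.6767 + 43.7161 = 100.43

100.43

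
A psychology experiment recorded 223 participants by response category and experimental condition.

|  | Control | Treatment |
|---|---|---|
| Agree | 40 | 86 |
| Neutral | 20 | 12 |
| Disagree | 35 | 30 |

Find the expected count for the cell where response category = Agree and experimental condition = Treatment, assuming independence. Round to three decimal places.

72.323

Row total (Agree) = 126; column total (Treatment) = 128; grand total N = 223.
Expected count = (row total × column total) / N = 126 × 128 / 223 = 72.323.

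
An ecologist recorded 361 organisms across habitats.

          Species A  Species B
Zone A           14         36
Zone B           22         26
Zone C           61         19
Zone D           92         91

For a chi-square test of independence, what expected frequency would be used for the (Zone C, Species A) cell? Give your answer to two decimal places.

41.88

Row total (Zone C) = 80; column total (Species A) = 189; grand total N = 361.
Expected count = (row total × column total) / N = 80 × 189 / 361 = 41.88.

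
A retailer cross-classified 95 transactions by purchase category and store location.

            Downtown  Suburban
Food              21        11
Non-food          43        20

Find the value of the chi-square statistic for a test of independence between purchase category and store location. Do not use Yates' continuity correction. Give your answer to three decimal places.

0.067

Row totals: 32, 63. Column totals: 64, 31. Grand total N = 95.
Expected counts (row total × column total / N):
  Food, Downtown: 32×64/95 = 21.5579
  Food, Suburban: 32×31/95 = 10.4421
  Non-food, Downtown: 63×64/95 = 42.4421
  Non-food, Suburban: 63×31/95 = 20.5579
Contributions (O − E)²/E:
  (21 − 21.5579)²/21.5579 = 0.0144
  (11 − 10.4421)²/10.4421 = 0.0298
  (43 − 42.4421)²/42.4421 = 0.0073
  (20 − 20.5579)²/20.5579 = 0.0151
χ² = 0.0144 + 0.0298 + 0.0073 + 0.0151 = 0.067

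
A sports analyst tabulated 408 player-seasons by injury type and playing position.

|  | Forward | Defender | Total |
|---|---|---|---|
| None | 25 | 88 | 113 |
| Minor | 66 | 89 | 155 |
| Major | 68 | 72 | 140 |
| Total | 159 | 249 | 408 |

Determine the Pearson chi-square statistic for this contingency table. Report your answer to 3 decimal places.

19.760

Grand total N = 408.
Expected counts (row total × column total / N):
  None, Forward: 113×159/408 = 44.03676
  None, Defender: 113×249/408 = 68.96324
  Minor, Forward: 155×159/408 = 60.40441
  Minor, Defender: 155×249/408 = 94.59559
  Major, Forward: 140×159/408 = 54.55882
  Major, Defender: 140×249/408 = 85.44118
Contributions (O − E)²/E:
  (25 − 44.03676)²/44.03676 = 8.2294
  (88 − 68.96324)²/68.96324 = 5.2549
  (66 − 60.40441)²/60.40441 = 0.5184
  (89 − 94.59559)²/94.59559 = 0.3310
  (68 − 54.55882)²/54.55882 = 3.3114
  (72 − 85.44118)²/85.44118 = 2.1145
χ² = 8.2294 + 5.2549 + 0.5184 + 0.3310 + 3.3114 + 2.1145 = 19.760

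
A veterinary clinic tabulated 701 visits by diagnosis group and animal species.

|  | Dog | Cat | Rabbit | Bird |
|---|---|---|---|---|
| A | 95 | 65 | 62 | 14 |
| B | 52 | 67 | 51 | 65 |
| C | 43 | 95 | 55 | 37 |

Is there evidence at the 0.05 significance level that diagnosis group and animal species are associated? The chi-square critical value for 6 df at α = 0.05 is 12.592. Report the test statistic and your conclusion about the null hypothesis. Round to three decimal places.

Row totals: 236, 235, 230. Column totals: 190, 227, 168, 116. Grand total N = 701.
Expected counts (row total × column total / N):
  A, Dog: 236×190/701 = 63.96576
  A, Cat: 236×227/701 = 76.42225
  A, Rabbit: 236×168/701 = 56.55920
  A, Bird: 236×116/701 = 39.05278
  B, Dog: 235×190/701 = 63.69472
  B, Cat: 235×227/701 = 76.09843
  B, Rabbit: 235×168/701 = 56.31954
  B, Bird: 235×116/701 = 38.88730
  C, Dog: 230×190/701 = 62.33951
  C, Cat: 230×227/701 = 74.47932
  C, Rabbit: 230×168/701 = 55.12126
  C, Bird: 230×116/701 = 38.05991
Contributions (O − E)²/E:
  (95 − 63.96576)²/63.96576 = 15.0569
  (65 − 76.42225)²/76.42225 = 1.7072
  (62 − 56.55920)²/56.55920 = 0.5234
  (14 − 39.05278)²/39.05278 = 16.0716
  (52 − 63.69472)²/63.69472 = 2.1472
  (67 − 76.09843)²/76.09843 = 1.0878
  (51 − 56.31954)²/56.31954 = 0.5024
  (65 − 38.88730)²/38.88730 = 17.5346
  (43 − 62.33951)²/62.33951 = 5.9997
  (95 − 74.47932)²/74.47932 = 5.6539
  (55 − 55.12126)²/55.12126 = 0.0003
  (37 − 38.05991)²/38.05991 = 0.0295
χ² = 15.0569 + 1.7072 + 0.5234 + 16.0716 + 2.1472 + 1.0878 + 0.5024 + 17.5346 + 5.9997 + 5.6539 + 0.0003 + 0.0295 = 66.315
df = (3−1)(4−1) = 6. Since 66.315 > 12.592, reject the null hypothesis of independence at α = 0.05.

66.315; reject H₀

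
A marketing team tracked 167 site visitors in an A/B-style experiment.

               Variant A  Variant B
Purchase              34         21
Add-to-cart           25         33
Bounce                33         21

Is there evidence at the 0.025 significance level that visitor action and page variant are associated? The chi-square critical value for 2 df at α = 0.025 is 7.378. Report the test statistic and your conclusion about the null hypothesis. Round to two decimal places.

5.17; fail to reject H₀

Row totals: 55, 58, 54. Column totals: 92, 75. Grand total N = 167.
Expected counts (row total × column total / N):
  Purchase, Variant A: 55×92/167 = 30.299
  Purchase, Variant B: 55×75/167 = 24.701
  Add-to-cart, Variant A: 58×92/167 = 31.952
  Add-to-cart, Variant B: 58×75/167 = 26.048
  Bounce, Variant A: 54×92/167 = 29.749
  Bounce, Variant B: 54×75/167 = 24.251
Contributions (O − E)²/E:
  (34 − 30.299)²/30.299 = 0.4521
  (21 − 24.701)²/24.701 = 0.5545
  (25 − 31.952)²/31.952 = 1.5126
  (33 − 26.048)²/26.048 = 1.8554
  (33 − 29.749)²/29.749 = 0.3553
  (21 − 24.251)²/24.251 = 0.4358
χ² = 0.4521 + 0.5545 + 1.5126 + 1.8554 + 0.3553 + 0.4358 = 5.17
df = (3−1)(2−1) = 2. Since 5.17 < 7.378, fail to reject the null hypothesis of independence at α = 0.025.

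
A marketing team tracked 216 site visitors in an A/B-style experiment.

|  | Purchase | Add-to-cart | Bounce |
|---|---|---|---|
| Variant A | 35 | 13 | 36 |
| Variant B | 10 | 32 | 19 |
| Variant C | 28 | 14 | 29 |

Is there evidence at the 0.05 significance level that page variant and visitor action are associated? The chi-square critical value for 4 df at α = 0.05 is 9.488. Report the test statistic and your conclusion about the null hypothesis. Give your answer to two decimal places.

Row totals: 84, 61, 71. Column totals: 73, 59, 84. Grand total N = 216.
Expected counts (row total × column total / N):
  Variant A, Purchase: 84×73/216 = 28.389
  Variant A, Add-to-cart: 84×59/216 = 22.944
  Variant A, Bounce: 84×84/216 = 32.667
  Variant B, Purchase: 61×73/216 = 20.616
  Variant B, Add-to-cart: 61×59/216 = 16.662
  Variant B, Bounce: 61×84/216 = 23.722
  Variant C, Purchase: 71×73/216 = 23.995
  Variant C, Add-to-cart: 71×59/216 = 19.394
  Variant C, Bounce: 71×84/216 = 27.611
Contributions (O − E)²/E:
  (35 − 28.389)²/28.389 = 1.5395
  (13 − 22.944)²/22.944 = 4.3098
  (36 − 32.667)²/32.667 = 0.3401
  (10 − 20.616)²/20.616 = 5.4666
  (32 − 16.662)²/16.662 = 14.1192
  (19 − 23.722)²/23.722 = 0.9399
  (28 − 23.995)²/23.995 = 0.6685
  (14 − 19.394)²/19.394 = 1.5002
  (29 − 27.611)²/27.611 = 0.0699
χ² = 1.5395 + 4.3098 + 0.3401 + 5.4666 + 14.1192 + 0.9399 + 0.6685 + 1.5002 + 0.0699 = 28.95
df = (3−1)(3−1) = 4. Since 28.95 > 9.488, reject the null hypothesis of independence at α = 0.05.

28.95; reject H₀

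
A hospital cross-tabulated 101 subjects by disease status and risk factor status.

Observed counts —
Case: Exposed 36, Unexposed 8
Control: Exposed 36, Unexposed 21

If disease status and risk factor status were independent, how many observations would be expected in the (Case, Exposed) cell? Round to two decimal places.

Row total (Case) = 44; column total (Exposed) = 72; grand total N = 101.
Expected count = (row total × column total) / N = 44 × 72 / 101 = 31.37.

31.37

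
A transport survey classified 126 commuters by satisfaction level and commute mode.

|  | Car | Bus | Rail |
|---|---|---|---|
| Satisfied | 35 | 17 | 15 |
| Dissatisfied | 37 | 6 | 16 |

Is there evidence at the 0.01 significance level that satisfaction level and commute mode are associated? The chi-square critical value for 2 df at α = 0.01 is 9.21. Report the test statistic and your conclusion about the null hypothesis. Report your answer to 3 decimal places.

4.860; fail to reject H₀

Row totals: 67, 59. Column totals: 72, 23, 31. Grand total N = 126.
Expected counts (row total × column total / N):
  Satisfied, Car: 67×72/126 = 38.28571
  Satisfied, Bus: 67×23/126 = 12.23016
  Satisfied, Rail: 67×31/126 = 16.48413
  Dissatisfied, Car: 59×72/126 = 33.71429
  Dissatisfied, Bus: 59×23/126 = 10.76984
  Dissatisfied, Rail: 59×31/126 = 14.51587
Contributions (O − E)²/E:
  (35 − 38.28571)²/38.28571 = 0.2820
  (17 − 12.23016)²/12.23016 = 1.8603
  (15 − 16.48413)²/16.48413 = 0.1336
  (37 − 33.71429)²/33.71429 = 0.3202
  (6 − 10.76984)²/10.76984 = 2.1125
  (16 − 14.51587)²/14.51587 = 0.1517
χ² = 0.2820 + 1.8603 + 0.1336 + 0.3202 + 2.1125 + 0.1517 = 4.860
df = (2−1)(3−1) = 2. Since 4.860 < 9.21, fail to reject the null hypothesis of independence at α = 0.01.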